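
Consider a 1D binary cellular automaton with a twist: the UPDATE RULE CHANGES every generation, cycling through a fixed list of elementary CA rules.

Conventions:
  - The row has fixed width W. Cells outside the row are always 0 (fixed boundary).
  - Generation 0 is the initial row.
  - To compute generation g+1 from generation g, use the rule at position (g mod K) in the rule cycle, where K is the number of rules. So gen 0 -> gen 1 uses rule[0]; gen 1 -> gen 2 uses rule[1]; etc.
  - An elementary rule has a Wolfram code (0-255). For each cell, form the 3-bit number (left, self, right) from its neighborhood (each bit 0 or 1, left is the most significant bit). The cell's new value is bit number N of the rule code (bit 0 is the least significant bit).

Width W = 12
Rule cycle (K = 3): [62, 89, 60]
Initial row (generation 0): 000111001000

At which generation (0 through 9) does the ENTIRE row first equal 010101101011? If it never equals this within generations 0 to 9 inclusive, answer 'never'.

Answer: 5

Derivation:
Gen 0: 000111001000
Gen 1 (rule 62): 001100111100
Gen 2 (rule 89): 101110100111
Gen 3 (rule 60): 111001110100
Gen 4 (rule 62): 100111001110
Gen 5 (rule 89): 010101101011
Gen 6 (rule 60): 011111011110
Gen 7 (rule 62): 110000110001
Gen 8 (rule 89): 111110111100
Gen 9 (rule 60): 100001100010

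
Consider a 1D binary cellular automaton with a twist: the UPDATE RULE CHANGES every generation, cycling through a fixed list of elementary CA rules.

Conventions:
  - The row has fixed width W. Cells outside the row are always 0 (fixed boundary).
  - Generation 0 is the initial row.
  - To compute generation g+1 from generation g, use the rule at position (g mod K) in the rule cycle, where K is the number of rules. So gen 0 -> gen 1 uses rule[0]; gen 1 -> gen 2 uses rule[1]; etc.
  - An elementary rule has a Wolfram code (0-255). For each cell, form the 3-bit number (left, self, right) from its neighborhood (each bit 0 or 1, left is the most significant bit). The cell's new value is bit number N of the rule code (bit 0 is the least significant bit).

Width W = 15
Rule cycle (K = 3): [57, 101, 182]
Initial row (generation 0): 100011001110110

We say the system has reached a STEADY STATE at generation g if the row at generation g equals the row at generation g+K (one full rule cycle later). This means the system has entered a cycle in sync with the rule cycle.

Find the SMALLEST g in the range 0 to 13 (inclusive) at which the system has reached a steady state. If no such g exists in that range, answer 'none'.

Answer: none

Derivation:
Gen 0: 100011001110110
Gen 1 (rule 57): 011010101001101
Gen 2 (rule 101): 001111111000111
Gen 3 (rule 182): 010111110101010
Gen 4 (rule 57): 001100001010101
Gen 5 (rule 101): 100101101111111
Gen 6 (rule 182): 111110010111110
Gen 7 (rule 57): 100001001100001
Gen 8 (rule 101): 101101000101101
Gen 9 (rule 182): 110011101110011
Gen 10 (rule 57): 101010011001010
Gen 11 (rule 101): 111110001001110
Gen 12 (rule 182): 011101011110101
Gen 13 (rule 57): 010010110001010
Gen 14 (rule 101): 010011010101110
Gen 15 (rule 182): 111100111110101
Gen 16 (rule 57): 100010100001010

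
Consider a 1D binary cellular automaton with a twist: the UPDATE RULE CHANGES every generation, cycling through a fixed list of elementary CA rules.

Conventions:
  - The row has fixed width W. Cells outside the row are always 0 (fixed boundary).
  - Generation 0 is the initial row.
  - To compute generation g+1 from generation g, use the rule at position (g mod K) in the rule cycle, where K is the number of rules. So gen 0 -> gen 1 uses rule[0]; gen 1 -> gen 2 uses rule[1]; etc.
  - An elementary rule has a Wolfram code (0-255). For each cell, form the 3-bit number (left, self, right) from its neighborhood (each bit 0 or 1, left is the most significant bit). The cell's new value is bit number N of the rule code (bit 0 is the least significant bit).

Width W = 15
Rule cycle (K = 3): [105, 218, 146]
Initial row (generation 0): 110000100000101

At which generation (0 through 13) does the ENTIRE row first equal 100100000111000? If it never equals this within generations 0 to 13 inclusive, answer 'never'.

Gen 0: 110000100000101
Gen 1 (rule 105): 110110001110010
Gen 2 (rule 218): 110111011111101
Gen 3 (rule 146): 000010001111000
Gen 4 (rule 105): 111000101001011
Gen 5 (rule 218): 111101000110011
Gen 6 (rule 146): 011000101001100
Gen 7 (rule 105): 011010010001101
Gen 8 (rule 218): 111001101011100
Gen 9 (rule 146): 010110000001010
Gen 10 (rule 105): 001110111100100
Gen 11 (rule 218): 011110111111010
Gen 12 (rule 146): 101100011110001
Gen 13 (rule 105): 011101010010100

Answer: never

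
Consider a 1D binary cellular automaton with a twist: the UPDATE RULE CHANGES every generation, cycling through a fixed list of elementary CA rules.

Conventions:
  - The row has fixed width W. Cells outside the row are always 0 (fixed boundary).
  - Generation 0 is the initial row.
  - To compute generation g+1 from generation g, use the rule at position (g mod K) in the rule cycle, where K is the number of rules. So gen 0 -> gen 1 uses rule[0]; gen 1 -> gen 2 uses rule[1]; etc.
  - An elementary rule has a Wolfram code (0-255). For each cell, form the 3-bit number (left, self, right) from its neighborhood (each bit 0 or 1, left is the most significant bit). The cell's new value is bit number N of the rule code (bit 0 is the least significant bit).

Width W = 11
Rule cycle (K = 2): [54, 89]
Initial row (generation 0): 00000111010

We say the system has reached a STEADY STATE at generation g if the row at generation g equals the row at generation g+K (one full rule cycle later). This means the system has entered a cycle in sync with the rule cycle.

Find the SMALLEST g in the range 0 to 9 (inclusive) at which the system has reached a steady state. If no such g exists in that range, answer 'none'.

Answer: none

Derivation:
Gen 0: 00000111010
Gen 1 (rule 54): 00001000111
Gen 2 (rule 89): 11100110101
Gen 3 (rule 54): 00011001111
Gen 4 (rule 89): 11011101001
Gen 5 (rule 54): 00100011111
Gen 6 (rule 89): 10011010001
Gen 7 (rule 54): 11100111011
Gen 8 (rule 89): 10110101011
Gen 9 (rule 54): 11001111100
Gen 10 (rule 89): 11101000111
Gen 11 (rule 54): 00011101000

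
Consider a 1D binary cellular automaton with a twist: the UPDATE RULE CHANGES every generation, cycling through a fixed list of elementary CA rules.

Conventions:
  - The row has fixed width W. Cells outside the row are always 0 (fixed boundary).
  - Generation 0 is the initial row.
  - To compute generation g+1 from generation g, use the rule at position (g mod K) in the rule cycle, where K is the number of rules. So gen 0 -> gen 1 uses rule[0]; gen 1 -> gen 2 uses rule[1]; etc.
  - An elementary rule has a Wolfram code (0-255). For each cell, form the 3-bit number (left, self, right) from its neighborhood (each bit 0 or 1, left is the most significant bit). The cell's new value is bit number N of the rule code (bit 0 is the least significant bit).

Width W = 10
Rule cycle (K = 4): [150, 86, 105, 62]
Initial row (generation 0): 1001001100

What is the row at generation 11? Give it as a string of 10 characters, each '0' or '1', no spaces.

Answer: 0000001001

Derivation:
Gen 0: 1001001100
Gen 1 (rule 150): 1111110010
Gen 2 (rule 86): 0000011111
Gen 3 (rule 105): 1111010001
Gen 4 (rule 62): 1000111011
Gen 5 (rule 150): 1101010000
Gen 6 (rule 86): 0101011000
Gen 7 (rule 105): 0010111011
Gen 8 (rule 62): 0111100110
Gen 9 (rule 150): 1011011001
Gen 10 (rule 86): 1001001111
Gen 11 (rule 105): 0000001001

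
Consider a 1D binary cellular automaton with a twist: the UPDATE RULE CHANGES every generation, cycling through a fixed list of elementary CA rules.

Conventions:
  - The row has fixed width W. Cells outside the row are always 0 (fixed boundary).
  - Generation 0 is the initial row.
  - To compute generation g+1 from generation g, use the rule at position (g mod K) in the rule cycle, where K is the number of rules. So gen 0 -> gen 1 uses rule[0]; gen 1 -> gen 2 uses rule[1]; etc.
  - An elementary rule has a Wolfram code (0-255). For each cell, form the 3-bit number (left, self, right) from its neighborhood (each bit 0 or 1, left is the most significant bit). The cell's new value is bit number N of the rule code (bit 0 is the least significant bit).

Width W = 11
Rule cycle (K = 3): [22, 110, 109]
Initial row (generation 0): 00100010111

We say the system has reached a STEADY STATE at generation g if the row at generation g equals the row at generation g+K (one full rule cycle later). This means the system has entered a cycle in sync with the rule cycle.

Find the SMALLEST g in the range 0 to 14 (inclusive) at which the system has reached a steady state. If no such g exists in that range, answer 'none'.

Gen 0: 00100010111
Gen 1 (rule 22): 01110110000
Gen 2 (rule 110): 11011110000
Gen 3 (rule 109): 11110010111
Gen 4 (rule 22): 00001110000
Gen 5 (rule 110): 00011010000
Gen 6 (rule 109): 11011110111
Gen 7 (rule 22): 00000000000
Gen 8 (rule 110): 00000000000
Gen 9 (rule 109): 11111111111
Gen 10 (rule 22): 00000000000
Gen 11 (rule 110): 00000000000
Gen 12 (rule 109): 11111111111
Gen 13 (rule 22): 00000000000
Gen 14 (rule 110): 00000000000
Gen 15 (rule 109): 11111111111
Gen 16 (rule 22): 00000000000
Gen 17 (rule 110): 00000000000

Answer: 7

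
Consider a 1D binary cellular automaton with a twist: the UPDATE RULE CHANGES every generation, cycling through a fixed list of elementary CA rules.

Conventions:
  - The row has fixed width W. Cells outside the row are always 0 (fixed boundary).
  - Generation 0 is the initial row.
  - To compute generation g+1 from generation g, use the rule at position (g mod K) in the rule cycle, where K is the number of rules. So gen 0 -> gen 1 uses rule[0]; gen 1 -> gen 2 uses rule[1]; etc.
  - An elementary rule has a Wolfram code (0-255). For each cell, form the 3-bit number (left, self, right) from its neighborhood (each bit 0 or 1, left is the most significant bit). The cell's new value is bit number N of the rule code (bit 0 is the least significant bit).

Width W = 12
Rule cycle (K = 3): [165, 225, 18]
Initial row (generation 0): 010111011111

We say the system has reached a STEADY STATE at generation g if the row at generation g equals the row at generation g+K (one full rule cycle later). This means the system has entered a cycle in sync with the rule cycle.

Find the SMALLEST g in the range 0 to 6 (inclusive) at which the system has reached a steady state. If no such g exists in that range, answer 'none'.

Gen 0: 010111011111
Gen 1 (rule 165): 011010101110
Gen 2 (rule 225): 001101010110
Gen 3 (rule 18): 010000000001
Gen 4 (rule 165): 010111111101
Gen 5 (rule 225): 001011111110
Gen 6 (rule 18): 010000000001
Gen 7 (rule 165): 010111111101
Gen 8 (rule 225): 001011111110
Gen 9 (rule 18): 010000000001

Answer: 3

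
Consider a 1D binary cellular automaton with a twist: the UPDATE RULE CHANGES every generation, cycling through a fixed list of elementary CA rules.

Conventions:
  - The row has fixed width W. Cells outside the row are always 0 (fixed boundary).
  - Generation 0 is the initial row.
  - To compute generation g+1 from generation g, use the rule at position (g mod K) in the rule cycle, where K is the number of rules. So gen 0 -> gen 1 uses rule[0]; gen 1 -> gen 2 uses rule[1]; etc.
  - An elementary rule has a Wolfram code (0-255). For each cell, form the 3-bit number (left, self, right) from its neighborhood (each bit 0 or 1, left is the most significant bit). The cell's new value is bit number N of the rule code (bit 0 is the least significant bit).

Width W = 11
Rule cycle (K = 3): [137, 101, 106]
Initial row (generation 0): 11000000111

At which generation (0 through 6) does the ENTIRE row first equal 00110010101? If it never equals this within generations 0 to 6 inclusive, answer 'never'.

Gen 0: 11000000111
Gen 1 (rule 137): 10011110110
Gen 2 (rule 101): 10000011010
Gen 3 (rule 106): 00000111100
Gen 4 (rule 137): 11110111001
Gen 5 (rule 101): 00011001001
Gen 6 (rule 106): 00111010010

Answer: never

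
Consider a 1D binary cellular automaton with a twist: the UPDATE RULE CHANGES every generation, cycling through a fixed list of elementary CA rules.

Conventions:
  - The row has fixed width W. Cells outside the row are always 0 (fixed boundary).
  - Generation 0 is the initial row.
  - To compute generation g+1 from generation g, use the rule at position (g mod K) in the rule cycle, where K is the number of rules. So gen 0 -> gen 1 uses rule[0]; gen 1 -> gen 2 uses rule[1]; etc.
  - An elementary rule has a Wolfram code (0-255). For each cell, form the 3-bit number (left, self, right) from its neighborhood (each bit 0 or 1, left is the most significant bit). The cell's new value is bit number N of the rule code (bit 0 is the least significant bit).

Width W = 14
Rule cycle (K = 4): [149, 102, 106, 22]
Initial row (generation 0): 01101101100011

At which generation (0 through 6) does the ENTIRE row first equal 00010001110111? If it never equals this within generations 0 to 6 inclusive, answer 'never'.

Answer: never

Derivation:
Gen 0: 01101101100011
Gen 1 (rule 149): 00000000011000
Gen 2 (rule 102): 00000000101000
Gen 3 (rule 106): 00000001010000
Gen 4 (rule 22): 00000011011000
Gen 5 (rule 149): 11111000000111
Gen 6 (rule 102): 00001000001001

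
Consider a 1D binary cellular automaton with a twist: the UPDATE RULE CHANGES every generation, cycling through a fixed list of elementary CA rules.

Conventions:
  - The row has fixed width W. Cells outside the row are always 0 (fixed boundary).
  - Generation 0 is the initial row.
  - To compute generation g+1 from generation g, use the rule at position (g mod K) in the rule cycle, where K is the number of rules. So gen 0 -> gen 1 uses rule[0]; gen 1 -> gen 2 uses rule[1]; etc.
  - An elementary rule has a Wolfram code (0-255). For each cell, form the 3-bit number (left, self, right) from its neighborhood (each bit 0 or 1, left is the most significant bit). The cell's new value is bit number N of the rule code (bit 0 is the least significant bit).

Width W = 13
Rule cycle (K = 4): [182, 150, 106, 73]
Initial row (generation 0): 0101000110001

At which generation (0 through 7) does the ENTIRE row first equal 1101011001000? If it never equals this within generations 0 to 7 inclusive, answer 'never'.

Gen 0: 0101000110001
Gen 1 (rule 182): 1111101001011
Gen 2 (rule 150): 0111001111000
Gen 3 (rule 106): 1101011001000
Gen 4 (rule 73): 1100011000011
Gen 5 (rule 182): 0010100100100
Gen 6 (rule 150): 0110111111110
Gen 7 (rule 106): 1111100000010

Answer: 3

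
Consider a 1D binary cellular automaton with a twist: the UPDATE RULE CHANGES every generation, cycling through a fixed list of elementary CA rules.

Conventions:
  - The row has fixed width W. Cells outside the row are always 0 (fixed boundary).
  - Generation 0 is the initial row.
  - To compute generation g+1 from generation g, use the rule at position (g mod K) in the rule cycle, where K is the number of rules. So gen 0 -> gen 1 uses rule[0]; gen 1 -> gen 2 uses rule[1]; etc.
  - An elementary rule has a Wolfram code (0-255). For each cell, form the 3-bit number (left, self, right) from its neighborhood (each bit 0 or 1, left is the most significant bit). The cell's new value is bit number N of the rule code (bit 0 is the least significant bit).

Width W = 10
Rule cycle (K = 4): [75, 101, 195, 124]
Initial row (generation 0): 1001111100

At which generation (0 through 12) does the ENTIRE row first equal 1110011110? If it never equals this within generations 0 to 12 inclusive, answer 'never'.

Answer: never

Derivation:
Gen 0: 1001111100
Gen 1 (rule 75): 0011000101
Gen 2 (rule 101): 1001010111
Gen 3 (rule 195): 0010000011
Gen 4 (rule 124): 0011000011
Gen 5 (rule 75): 1111011111
Gen 6 (rule 101): 0001100001
Gen 7 (rule 195): 1110101110
Gen 8 (rule 124): 1011111011
Gen 9 (rule 75): 0010001011
Gen 10 (rule 101): 1010101101
Gen 11 (rule 195): 0000000100
Gen 12 (rule 124): 0000000110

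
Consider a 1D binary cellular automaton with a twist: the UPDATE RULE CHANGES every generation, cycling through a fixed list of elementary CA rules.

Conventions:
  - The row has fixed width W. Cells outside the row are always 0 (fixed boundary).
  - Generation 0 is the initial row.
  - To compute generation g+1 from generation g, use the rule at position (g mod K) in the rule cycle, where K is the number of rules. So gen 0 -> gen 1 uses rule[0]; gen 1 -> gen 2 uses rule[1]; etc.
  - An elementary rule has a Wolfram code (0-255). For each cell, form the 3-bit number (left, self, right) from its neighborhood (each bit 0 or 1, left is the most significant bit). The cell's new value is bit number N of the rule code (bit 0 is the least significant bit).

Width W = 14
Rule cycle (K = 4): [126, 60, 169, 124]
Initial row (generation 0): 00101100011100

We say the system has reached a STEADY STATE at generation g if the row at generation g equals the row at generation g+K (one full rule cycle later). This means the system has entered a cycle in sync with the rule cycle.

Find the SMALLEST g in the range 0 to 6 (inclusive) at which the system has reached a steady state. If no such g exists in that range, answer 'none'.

Gen 0: 00101100011100
Gen 1 (rule 126): 01111110110110
Gen 2 (rule 60): 01000001101101
Gen 3 (rule 169): 00011101011010
Gen 4 (rule 124): 00010111111111
Gen 5 (rule 126): 00111100000001
Gen 6 (rule 60): 00100010000001
Gen 7 (rule 169): 10001000111100
Gen 8 (rule 124): 11001100100110
Gen 9 (rule 126): 11111111111111
Gen 10 (rule 60): 10000000000000

Answer: none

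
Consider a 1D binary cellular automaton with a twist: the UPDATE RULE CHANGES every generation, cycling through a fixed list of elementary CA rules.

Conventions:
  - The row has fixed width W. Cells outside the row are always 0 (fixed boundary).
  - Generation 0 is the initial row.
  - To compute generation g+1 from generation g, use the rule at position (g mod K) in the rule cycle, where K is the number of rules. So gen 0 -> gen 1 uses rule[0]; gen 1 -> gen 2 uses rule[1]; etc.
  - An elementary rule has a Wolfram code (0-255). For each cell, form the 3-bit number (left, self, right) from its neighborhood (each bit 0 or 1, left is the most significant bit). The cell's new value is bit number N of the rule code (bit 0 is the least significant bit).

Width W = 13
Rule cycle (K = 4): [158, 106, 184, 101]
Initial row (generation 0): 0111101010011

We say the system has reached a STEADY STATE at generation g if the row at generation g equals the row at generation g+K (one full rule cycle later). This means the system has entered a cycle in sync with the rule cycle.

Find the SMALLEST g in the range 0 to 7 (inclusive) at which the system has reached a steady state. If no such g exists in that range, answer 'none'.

Answer: none

Derivation:
Gen 0: 0111101010011
Gen 1 (rule 158): 1111001011110
Gen 2 (rule 106): 1001010110010
Gen 3 (rule 184): 0100101101001
Gen 4 (rule 101): 0100110111001
Gen 5 (rule 158): 1111100110111
Gen 6 (rule 106): 1000101111101
Gen 7 (rule 184): 0100011111010
Gen 8 (rule 101): 0101000001110
Gen 9 (rule 158): 1101100011101
Gen 10 (rule 106): 1111100110110
Gen 11 (rule 184): 1111010101101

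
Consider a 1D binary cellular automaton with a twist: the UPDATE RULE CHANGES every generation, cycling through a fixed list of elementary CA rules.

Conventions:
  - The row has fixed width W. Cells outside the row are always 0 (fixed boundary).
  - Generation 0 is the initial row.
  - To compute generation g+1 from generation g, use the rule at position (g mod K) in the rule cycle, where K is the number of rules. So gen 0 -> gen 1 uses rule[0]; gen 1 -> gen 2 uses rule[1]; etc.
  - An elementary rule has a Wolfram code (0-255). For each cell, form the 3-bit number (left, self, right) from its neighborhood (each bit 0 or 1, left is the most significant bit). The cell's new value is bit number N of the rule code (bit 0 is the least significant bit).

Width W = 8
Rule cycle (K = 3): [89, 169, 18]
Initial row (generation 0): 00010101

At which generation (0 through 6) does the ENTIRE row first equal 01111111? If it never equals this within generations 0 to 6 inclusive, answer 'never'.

Gen 0: 00010101
Gen 1 (rule 89): 11000000
Gen 2 (rule 169): 10011111
Gen 3 (rule 18): 01100000
Gen 4 (rule 89): 01111111
Gen 5 (rule 169): 01111110
Gen 6 (rule 18): 10000001

Answer: 4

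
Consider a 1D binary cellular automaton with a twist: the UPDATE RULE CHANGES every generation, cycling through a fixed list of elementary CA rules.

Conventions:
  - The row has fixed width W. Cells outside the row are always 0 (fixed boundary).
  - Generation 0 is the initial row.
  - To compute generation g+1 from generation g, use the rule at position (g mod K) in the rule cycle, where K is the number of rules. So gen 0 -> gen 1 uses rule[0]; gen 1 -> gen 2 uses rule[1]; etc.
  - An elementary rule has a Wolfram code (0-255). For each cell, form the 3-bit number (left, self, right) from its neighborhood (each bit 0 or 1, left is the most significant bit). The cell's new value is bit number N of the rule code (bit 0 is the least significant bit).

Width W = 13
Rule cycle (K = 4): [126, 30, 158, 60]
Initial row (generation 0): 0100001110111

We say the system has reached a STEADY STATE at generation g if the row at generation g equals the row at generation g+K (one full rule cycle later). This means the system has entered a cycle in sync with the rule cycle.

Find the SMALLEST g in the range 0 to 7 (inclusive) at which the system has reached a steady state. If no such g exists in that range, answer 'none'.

Gen 0: 0100001110111
Gen 1 (rule 126): 1110011011101
Gen 2 (rule 30): 1001110010001
Gen 3 (rule 158): 1111101111011
Gen 4 (rule 60): 1000011000110
Gen 5 (rule 126): 1100111101111
Gen 6 (rule 30): 1011100001000
Gen 7 (rule 158): 1011010011100
Gen 8 (rule 60): 1110111010010
Gen 9 (rule 126): 1011101111111
Gen 10 (rule 30): 1010001000000
Gen 11 (rule 158): 1011011100000

Answer: none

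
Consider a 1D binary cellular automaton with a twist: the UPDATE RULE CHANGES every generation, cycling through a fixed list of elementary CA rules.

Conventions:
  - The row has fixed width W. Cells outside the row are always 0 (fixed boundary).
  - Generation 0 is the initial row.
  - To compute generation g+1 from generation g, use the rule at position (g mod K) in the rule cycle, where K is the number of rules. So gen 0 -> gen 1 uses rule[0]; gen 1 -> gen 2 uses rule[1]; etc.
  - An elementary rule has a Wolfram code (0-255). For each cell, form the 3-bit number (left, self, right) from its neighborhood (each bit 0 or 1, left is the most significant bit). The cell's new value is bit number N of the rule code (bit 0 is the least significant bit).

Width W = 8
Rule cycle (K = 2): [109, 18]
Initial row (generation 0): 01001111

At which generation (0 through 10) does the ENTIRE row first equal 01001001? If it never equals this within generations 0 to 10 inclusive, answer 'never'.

Answer: 1

Derivation:
Gen 0: 01001111
Gen 1 (rule 109): 01001001
Gen 2 (rule 18): 10110110
Gen 3 (rule 109): 11111110
Gen 4 (rule 18): 00000001
Gen 5 (rule 109): 11111101
Gen 6 (rule 18): 00000000
Gen 7 (rule 109): 11111111
Gen 8 (rule 18): 00000000
Gen 9 (rule 109): 11111111
Gen 10 (rule 18): 00000000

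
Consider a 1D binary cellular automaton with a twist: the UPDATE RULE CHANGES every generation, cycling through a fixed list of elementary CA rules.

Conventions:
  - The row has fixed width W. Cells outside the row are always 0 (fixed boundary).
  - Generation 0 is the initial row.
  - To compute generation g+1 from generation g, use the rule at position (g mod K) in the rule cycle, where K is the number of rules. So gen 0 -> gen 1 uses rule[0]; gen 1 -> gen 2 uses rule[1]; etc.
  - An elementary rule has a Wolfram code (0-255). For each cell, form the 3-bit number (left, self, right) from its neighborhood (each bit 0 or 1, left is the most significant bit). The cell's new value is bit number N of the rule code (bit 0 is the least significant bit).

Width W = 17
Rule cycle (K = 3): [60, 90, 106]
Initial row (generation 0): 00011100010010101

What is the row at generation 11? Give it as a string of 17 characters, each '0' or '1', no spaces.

Gen 0: 00011100010010101
Gen 1 (rule 60): 00010010011011111
Gen 2 (rule 90): 00101101111010001
Gen 3 (rule 106): 01011111001100010
Gen 4 (rule 60): 01110000101010011
Gen 5 (rule 90): 11011001000001111
Gen 6 (rule 106): 11111010000011001
Gen 7 (rule 60): 10000111000010101
Gen 8 (rule 90): 01001101100100000
Gen 9 (rule 106): 10011111101000000
Gen 10 (rule 60): 11010000011100000
Gen 11 (rule 90): 11001000110110000

Answer: 11001000110110000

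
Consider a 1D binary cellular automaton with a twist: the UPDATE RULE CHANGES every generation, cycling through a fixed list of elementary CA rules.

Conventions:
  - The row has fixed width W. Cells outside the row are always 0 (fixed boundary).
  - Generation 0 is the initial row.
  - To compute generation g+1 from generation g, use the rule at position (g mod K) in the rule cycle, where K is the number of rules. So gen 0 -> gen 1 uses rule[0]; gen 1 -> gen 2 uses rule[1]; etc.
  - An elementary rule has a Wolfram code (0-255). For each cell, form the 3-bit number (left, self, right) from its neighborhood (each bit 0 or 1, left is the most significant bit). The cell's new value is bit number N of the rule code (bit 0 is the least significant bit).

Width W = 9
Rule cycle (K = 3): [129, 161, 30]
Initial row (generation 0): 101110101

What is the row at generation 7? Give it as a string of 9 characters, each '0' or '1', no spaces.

Gen 0: 101110101
Gen 1 (rule 129): 000100000
Gen 2 (rule 161): 110001111
Gen 3 (rule 30): 101011000
Gen 4 (rule 129): 000000011
Gen 5 (rule 161): 111111000
Gen 6 (rule 30): 100000100
Gen 7 (rule 129): 001110001

Answer: 001110001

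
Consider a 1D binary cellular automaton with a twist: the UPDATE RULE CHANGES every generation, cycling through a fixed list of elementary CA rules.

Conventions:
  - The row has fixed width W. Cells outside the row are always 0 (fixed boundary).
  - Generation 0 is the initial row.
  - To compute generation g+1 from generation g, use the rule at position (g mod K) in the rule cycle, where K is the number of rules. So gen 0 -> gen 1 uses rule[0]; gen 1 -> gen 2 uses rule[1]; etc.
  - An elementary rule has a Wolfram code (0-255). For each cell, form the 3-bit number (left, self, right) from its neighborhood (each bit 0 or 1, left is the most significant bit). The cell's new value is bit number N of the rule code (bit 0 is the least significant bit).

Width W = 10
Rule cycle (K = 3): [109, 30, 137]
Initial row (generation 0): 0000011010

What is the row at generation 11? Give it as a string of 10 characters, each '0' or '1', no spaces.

Answer: 1011000011

Derivation:
Gen 0: 0000011010
Gen 1 (rule 109): 1111011110
Gen 2 (rule 30): 1000010001
Gen 3 (rule 137): 0011000100
Gen 4 (rule 109): 1011010101
Gen 5 (rule 30): 1010010101
Gen 6 (rule 137): 0000000000
Gen 7 (rule 109): 1111111111
Gen 8 (rule 30): 1000000000
Gen 9 (rule 137): 0011111111
Gen 10 (rule 109): 1010000001
Gen 11 (rule 30): 1011000011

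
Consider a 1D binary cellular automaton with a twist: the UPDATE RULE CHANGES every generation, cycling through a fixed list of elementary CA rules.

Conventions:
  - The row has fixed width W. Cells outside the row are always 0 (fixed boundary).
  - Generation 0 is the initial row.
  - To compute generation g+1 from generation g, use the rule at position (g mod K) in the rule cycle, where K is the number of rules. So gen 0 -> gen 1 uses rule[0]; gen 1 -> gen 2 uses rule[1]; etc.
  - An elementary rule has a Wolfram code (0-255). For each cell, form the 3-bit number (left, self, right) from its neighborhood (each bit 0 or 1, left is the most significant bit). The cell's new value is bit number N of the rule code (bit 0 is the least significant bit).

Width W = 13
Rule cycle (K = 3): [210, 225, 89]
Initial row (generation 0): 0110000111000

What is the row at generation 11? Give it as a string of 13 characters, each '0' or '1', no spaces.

Gen 0: 0110000111000
Gen 1 (rule 210): 1011001011100
Gen 2 (rule 225): 0101000101101
Gen 3 (rule 89): 0000110001100
Gen 4 (rule 210): 0001011010110
Gen 5 (rule 225): 1100101101010
Gen 6 (rule 89): 1110001100001
Gen 7 (rule 210): 0111010110010
Gen 8 (rule 225): 0011101010000
Gen 9 (rule 89): 1010100001111
Gen 10 (rule 210): 0000010010111
Gen 11 (rule 225): 1111000001011

Answer: 1111000001011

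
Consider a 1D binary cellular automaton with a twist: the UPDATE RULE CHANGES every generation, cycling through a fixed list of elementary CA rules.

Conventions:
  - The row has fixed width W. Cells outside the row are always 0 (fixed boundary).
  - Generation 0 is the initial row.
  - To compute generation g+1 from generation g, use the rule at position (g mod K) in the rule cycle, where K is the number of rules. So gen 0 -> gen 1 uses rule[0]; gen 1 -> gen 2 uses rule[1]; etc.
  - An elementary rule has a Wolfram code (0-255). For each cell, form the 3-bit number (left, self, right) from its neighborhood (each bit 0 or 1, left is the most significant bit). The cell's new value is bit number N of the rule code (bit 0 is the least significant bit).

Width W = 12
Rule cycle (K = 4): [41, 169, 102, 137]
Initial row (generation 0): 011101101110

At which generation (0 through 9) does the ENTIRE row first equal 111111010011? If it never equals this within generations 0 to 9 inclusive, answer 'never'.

Answer: 9

Derivation:
Gen 0: 011101101110
Gen 1 (rule 41): 010011011000
Gen 2 (rule 169): 000010110011
Gen 3 (rule 102): 000111010101
Gen 4 (rule 137): 110110000000
Gen 5 (rule 41): 101100111111
Gen 6 (rule 169): 011000111110
Gen 7 (rule 102): 101001000010
Gen 8 (rule 137): 000000011000
Gen 9 (rule 41): 111111010011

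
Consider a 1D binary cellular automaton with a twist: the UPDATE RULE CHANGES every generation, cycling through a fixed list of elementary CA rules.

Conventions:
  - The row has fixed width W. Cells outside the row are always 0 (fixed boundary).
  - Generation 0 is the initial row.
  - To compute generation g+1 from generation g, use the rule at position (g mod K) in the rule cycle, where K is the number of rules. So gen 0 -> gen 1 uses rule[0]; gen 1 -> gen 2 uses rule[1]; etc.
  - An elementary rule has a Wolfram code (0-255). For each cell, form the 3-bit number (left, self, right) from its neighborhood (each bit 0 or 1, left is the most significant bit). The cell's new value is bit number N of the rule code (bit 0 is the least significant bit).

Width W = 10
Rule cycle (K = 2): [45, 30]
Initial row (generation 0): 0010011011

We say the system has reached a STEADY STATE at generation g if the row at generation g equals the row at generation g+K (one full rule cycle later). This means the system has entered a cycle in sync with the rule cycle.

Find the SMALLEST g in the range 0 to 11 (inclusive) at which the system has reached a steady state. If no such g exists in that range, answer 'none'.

Gen 0: 0010011011
Gen 1 (rule 45): 1010010110
Gen 2 (rule 30): 1011110101
Gen 3 (rule 45): 1110001111
Gen 4 (rule 30): 1001011000
Gen 5 (rule 45): 1001110011
Gen 6 (rule 30): 1111001110
Gen 7 (rule 45): 1000001000
Gen 8 (rule 30): 1100011100
Gen 9 (rule 45): 1001010001
Gen 10 (rule 30): 1111011011
Gen 11 (rule 45): 1000110110
Gen 12 (rule 30): 1101100101
Gen 13 (rule 45): 1011000111

Answer: none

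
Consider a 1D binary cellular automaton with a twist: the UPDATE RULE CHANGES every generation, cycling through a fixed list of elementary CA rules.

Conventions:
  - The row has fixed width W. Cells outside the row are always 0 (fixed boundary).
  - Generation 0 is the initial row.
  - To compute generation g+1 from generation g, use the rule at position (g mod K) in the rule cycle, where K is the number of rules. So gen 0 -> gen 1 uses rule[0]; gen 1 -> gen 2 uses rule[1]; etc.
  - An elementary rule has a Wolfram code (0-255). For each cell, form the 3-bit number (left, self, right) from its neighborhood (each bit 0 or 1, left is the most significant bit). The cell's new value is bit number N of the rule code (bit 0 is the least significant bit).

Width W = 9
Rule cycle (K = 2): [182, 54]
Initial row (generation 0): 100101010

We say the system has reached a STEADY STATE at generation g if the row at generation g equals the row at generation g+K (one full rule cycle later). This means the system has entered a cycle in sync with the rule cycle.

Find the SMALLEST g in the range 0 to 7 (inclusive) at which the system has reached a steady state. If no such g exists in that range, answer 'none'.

Gen 0: 100101010
Gen 1 (rule 182): 111111111
Gen 2 (rule 54): 000000000
Gen 3 (rule 182): 000000000
Gen 4 (rule 54): 000000000
Gen 5 (rule 182): 000000000
Gen 6 (rule 54): 000000000
Gen 7 (rule 182): 000000000
Gen 8 (rule 54): 000000000
Gen 9 (rule 182): 000000000

Answer: 2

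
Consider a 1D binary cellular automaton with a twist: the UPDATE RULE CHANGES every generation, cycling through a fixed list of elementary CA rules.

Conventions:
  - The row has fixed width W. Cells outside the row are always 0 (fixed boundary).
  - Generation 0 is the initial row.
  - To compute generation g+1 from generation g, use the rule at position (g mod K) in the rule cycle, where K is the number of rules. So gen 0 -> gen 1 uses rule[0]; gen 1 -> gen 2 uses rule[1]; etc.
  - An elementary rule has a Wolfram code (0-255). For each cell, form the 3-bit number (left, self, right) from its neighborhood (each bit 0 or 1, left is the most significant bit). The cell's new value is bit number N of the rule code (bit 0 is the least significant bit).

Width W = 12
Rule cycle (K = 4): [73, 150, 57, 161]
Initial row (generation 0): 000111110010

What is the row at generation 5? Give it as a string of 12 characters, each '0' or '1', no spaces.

Answer: 100000111000

Derivation:
Gen 0: 000111110010
Gen 1 (rule 73): 110100010000
Gen 2 (rule 150): 000110111000
Gen 3 (rule 57): 110101100111
Gen 4 (rule 161): 001010000010
Gen 5 (rule 73): 100000111000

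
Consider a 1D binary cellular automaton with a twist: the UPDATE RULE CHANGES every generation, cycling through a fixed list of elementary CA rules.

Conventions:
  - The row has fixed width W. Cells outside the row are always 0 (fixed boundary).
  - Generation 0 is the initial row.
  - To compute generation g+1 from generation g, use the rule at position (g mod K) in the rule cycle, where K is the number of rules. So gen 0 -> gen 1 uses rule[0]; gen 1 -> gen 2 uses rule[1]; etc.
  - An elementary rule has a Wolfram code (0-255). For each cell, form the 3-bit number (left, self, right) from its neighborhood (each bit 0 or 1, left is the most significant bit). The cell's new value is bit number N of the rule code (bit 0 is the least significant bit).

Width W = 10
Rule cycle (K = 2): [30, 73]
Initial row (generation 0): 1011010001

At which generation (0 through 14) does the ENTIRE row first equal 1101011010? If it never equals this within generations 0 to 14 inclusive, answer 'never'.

Answer: never

Derivation:
Gen 0: 1011010001
Gen 1 (rule 30): 1010011011
Gen 2 (rule 73): 0000011011
Gen 3 (rule 30): 0000110010
Gen 4 (rule 73): 1110110000
Gen 5 (rule 30): 1000101000
Gen 6 (rule 73): 0010000011
Gen 7 (rule 30): 0111000110
Gen 8 (rule 73): 0101010110
Gen 9 (rule 30): 1101010101
Gen 10 (rule 73): 1100000000
Gen 11 (rule 30): 1010000000
Gen 12 (rule 73): 0000111111
Gen 13 (rule 30): 0001100000
Gen 14 (rule 73): 1101101111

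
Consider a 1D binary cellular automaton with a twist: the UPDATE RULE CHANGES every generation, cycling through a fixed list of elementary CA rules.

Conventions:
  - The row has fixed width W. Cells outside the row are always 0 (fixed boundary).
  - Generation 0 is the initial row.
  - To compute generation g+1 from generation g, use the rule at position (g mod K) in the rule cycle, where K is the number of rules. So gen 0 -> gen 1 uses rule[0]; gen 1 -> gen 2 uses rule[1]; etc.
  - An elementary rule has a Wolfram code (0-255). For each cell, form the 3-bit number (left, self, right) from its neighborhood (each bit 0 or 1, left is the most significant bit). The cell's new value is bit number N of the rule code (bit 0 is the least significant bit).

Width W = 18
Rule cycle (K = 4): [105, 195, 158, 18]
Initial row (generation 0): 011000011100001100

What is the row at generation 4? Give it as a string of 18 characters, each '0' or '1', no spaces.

Gen 0: 011000011100001100
Gen 1 (rule 105): 011011010101101101
Gen 2 (rule 195): 101001000000100100
Gen 3 (rule 158): 101111100001111110
Gen 4 (rule 18): 000000010010000001

Answer: 000000010010000001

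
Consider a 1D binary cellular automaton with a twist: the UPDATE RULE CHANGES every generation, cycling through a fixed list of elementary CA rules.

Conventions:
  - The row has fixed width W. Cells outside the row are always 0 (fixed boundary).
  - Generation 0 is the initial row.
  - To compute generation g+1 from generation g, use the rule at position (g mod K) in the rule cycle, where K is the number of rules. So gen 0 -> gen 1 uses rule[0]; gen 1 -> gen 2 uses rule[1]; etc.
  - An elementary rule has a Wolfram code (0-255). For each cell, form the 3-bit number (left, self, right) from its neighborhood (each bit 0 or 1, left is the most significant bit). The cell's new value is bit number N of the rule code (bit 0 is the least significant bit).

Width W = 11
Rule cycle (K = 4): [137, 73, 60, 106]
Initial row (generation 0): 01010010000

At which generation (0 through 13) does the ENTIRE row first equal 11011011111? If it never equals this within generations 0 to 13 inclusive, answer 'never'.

Answer: never

Derivation:
Gen 0: 01010010000
Gen 1 (rule 137): 00000000111
Gen 2 (rule 73): 11111110101
Gen 3 (rule 60): 10000001111
Gen 4 (rule 106): 00000011001
Gen 5 (rule 137): 11111010000
Gen 6 (rule 73): 10001000111
Gen 7 (rule 60): 11001100100
Gen 8 (rule 106): 11011101000
Gen 9 (rule 137): 10011000011
Gen 10 (rule 73): 00011011011
Gen 11 (rule 60): 00010110110
Gen 12 (rule 106): 00101111110
Gen 13 (rule 137): 10001111100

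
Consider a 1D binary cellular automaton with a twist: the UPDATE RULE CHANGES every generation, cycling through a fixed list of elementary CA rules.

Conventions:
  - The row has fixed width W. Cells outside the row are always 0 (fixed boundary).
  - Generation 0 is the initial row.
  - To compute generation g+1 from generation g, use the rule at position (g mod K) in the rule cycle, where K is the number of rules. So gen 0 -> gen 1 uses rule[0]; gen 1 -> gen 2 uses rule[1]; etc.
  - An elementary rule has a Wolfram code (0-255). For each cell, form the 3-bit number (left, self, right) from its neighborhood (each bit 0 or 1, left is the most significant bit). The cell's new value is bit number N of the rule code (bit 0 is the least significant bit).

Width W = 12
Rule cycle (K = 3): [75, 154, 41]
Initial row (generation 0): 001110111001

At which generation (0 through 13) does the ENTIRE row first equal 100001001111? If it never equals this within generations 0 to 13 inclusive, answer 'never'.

Answer: 7

Derivation:
Gen 0: 001110111001
Gen 1 (rule 75): 111010101010
Gen 2 (rule 154): 110000000001
Gen 3 (rule 41): 100111111100
Gen 4 (rule 75): 001100000101
Gen 5 (rule 154): 011010001000
Gen 6 (rule 41): 010100100011
Gen 7 (rule 75): 100001001111
Gen 8 (rule 154): 010010111110
Gen 9 (rule 41): 000001100000
Gen 10 (rule 75): 111111101111
Gen 11 (rule 154): 111111001110
Gen 12 (rule 41): 100000001000
Gen 13 (rule 75): 001111110011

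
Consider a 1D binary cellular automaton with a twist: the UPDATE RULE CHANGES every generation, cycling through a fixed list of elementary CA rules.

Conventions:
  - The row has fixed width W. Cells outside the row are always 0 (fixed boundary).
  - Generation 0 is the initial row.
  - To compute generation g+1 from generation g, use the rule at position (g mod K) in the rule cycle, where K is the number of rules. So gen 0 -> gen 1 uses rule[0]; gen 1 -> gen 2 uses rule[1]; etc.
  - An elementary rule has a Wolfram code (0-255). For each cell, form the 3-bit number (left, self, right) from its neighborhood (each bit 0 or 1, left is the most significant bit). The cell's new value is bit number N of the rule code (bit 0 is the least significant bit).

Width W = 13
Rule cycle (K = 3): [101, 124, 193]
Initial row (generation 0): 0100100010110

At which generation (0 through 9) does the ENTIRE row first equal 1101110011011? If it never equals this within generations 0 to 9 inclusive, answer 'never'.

Gen 0: 0100100010110
Gen 1 (rule 101): 0100101011010
Gen 2 (rule 124): 0110111111111
Gen 3 (rule 193): 0010011111111
Gen 4 (rule 101): 1010000000001
Gen 5 (rule 124): 1111000000001
Gen 6 (rule 193): 0111011111100
Gen 7 (rule 101): 0001100000101
Gen 8 (rule 124): 0001110000111
Gen 9 (rule 193): 1100110110011

Answer: never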